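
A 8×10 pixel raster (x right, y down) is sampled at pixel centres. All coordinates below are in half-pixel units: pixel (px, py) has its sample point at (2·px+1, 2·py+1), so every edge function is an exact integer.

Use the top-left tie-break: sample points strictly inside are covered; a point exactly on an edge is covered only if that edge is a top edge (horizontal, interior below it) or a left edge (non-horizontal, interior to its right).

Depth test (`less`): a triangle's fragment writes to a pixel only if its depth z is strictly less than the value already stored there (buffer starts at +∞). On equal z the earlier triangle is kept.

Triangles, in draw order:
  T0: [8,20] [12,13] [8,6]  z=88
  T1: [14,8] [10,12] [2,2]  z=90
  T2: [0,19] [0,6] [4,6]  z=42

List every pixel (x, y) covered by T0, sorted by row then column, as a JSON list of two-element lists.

T0:
  2·area = 56  (B↔C swapped to make it positive)
  edge (8, 20)→(8, 6): d=(0,-14) top-left  bias=+0
  edge (8, 6)→(12, 13): d=(4,7) right/bottom  bias=-1
  edge (12, 13)→(8, 20): d=(-4,7) right/bottom  bias=-1
    (4,4)@(9, 9): e=[14,5,37] → #
    (5,4)@(11, 9): e=[42,-9,23] → ·
    (4,5)@(9, 11): e=[14,13,29] → #
    (5,5)@(11, 11): e=[42,-1,15] → ·
    (4,6)@(9, 13): e=[14,21,21] → #
    (5,6)@(11, 13): e=[42,7,7] → #
    (6,6)@(13, 13): e=[70,-7,-7] → ·
    (4,7)@(9, 15): e=[14,29,13] → #
    (5,7)@(11, 15): e=[42,15,-1] → ·
    (4,8)@(9, 17): e=[14,37,5] → #
    (5,8)@(11, 17): e=[42,23,-9] → ·
    (4,9)@(9, 19): e=[14,45,-3] → ·
  covered (6 px):
    · · · · · · · ·
    · · · · · · · ·
    · · · · · · · ·
    · · · · · · · ·
    · · · · # · · ·
    · · · · # · · ·
    · · · · # # · ·
    · · · · # · · ·
    · · · · # · · ·
    · · · · · · · ·
T1:
  2·area = 72
  edge (14, 8)→(10, 12): d=(-4,4) right/bottom  bias=-1
  edge (10, 12)→(2, 2): d=(-8,-10) top-left  bias=+0
  edge (2, 2)→(14, 8): d=(12,6) right/bottom  bias=-1
    (1,1)@(3, 3): e=[64,2,6] → #
    (2,1)@(5, 3): e=[56,22,-6] → ·
    (1,2)@(3, 5): e=[56,-14,30] → ·
    (2,2)@(5, 5): e=[48,6,18] → #
    (3,2)@(7, 5): e=[40,26,6] → #
    (4,2)@(9, 5): e=[32,46,-6] → ·
    (2,3)@(5, 7): e=[40,-10,42] → ·
    (3,3)@(7, 7): e=[32,10,30] → #
    (4,3)@(9, 7): e=[24,30,18] → #
    (5,3)@(11, 7): e=[16,50,6] → #
    (6,3)@(13, 7): e=[8,70,-6] → ·
    (7,3)@(15, 7): e=[0,90,-18] → ·  [on edge]
    (6,4)@(13, 9): e=[0,54,18] → ·  [on edge]
    (5,5)@(11, 11): e=[0,18,54] → ·  [on edge]
    (4,6)@(9, 13): e=[0,-18,90] → ·  [on edge]
    (3,7)@(7, 15): e=[0,-54,126] → ·  [on edge]
    (2,8)@(5, 17): e=[0,-90,162] → ·  [on edge]
    (1,9)@(3, 19): e=[0,-126,198] → ·  [on edge]
  covered (8 px):
    · · · · · · · ·
    · # · · · · · ·
    · · # # · · · ·
    · · · # # # · ·
    · · · · # # · ·
    · · · · · · · ·
    · · · · · · · ·
    · · · · · · · ·
    · · · · · · · ·
    · · · · · · · ·
T2:
  2·area = 52
  edge (0, 19)→(0, 6): d=(0,-13) top-left  bias=+0
  edge (0, 6)→(4, 6): d=(4,0) top-left  bias=+0
  edge (4, 6)→(0, 19): d=(-4,13) right/bottom  bias=-1
    (0,3)@(1, 7): e=[13,4,35] → #
    (1,3)@(3, 7): e=[39,4,9] → #
    (2,3)@(5, 7): e=[65,4,-17] → ·
    (0,4)@(1, 9): e=[13,12,27] → #
    (2,4)@(5, 9): e=[65,12,-25] → ·
    (0,5)@(1, 11): e=[13,20,19] → #
    (1,5)@(3, 11): e=[39,20,-7] → ·
    (0,6)@(1, 13): e=[13,28,11] → #
    (1,6)@(3, 13): e=[39,28,-15] → ·
    (0,7)@(1, 15): e=[13,36,3] → #
    (1,7)@(3, 15): e=[39,36,-23] → ·
    (0,8)@(1, 17): e=[13,44,-5] → ·
  covered (7 px):
    · · · · · · · ·
    · · · · · · · ·
    · · · · · · · ·
    # # · · · · · ·
    # # · · · · · ·
    # · · · · · · ·
    # · · · · · · ·
    # · · · · · · ·
    · · · · · · · ·
    · · · · · · · ·

Final: [[4,4],[4,5],[4,6],[5,6],[4,7],[4,8]]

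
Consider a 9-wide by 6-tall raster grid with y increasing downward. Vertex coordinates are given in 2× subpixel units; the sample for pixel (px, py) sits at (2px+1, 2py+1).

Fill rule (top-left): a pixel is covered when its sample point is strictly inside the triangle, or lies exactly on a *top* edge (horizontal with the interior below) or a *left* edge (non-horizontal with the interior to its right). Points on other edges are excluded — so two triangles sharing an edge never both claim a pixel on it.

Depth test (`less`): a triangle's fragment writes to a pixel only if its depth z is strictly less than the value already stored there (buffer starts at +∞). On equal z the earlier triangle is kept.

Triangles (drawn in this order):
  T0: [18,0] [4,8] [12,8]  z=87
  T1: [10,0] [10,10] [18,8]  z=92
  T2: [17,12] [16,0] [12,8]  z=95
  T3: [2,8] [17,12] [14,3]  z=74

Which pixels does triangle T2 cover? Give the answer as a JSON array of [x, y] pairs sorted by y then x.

T0:
  2·area = 64  (B↔C swapped to make it positive)
  edge (18, 0)→(12, 8): d=(-6,8) right/bottom  bias=-1
  edge (12, 8)→(4, 8): d=(-8,0) right/bottom  bias=-1
  edge (4, 8)→(18, 0): d=(14,-8) top-left  bias=+0
    (8,0)@(17, 1): e=[2,56,6] → #
    (6,1)@(13, 3): e=[22,40,2] → #
    (7,1)@(15, 3): e=[6,40,18] → #
    (8,1)@(17, 3): e=[-10,40,34] → ·
    (5,2)@(11, 5): e=[26,24,14] → #
    (7,2)@(15, 5): e=[-6,24,46] → ·
    (3,3)@(7, 7): e=[46,8,10] → #
    (4,3)@(9, 7): e=[30,8,26] → #
    (6,3)@(13, 7): e=[-2,8,58] → ·
    (3,4)@(7, 9): e=[34,-8,38] → ·
    (4,4)@(9, 9): e=[18,-8,54] → ·
    (5,4)@(11, 9): e=[2,-8,70] → ·
  covered (8 px):
    · · · · · · · · #
    · · · · · · # # ·
    · · · · · # # · ·
    · · · # # # · · ·
    · · · · · · · · ·
    · · · · · · · · ·
T1:
  2·area = 80  (B↔C swapped to make it positive)
  edge (10, 0)→(18, 8): d=(8,8) right/bottom  bias=-1
  edge (18, 8)→(10, 10): d=(-8,2) right/bottom  bias=-1
  edge (10, 10)→(10, 0): d=(0,-10) top-left  bias=+0
    (5,0)@(11, 1): e=[0,70,10] → ·  [on edge]
    (5,1)@(11, 3): e=[16,54,10] → #
    (6,1)@(13, 3): e=[0,50,30] → ·  [on edge]
    (5,2)@(11, 5): e=[32,38,10] → #
    (6,2)@(13, 5): e=[16,34,30] → #
    (7,2)@(15, 5): e=[0,30,50] → ·  [on edge]
    (5,3)@(11, 7): e=[48,22,10] → #
    (7,3)@(15, 7): e=[16,14,50] → #
    (8,3)@(17, 7): e=[0,10,70] → ·  [on edge]
    (5,4)@(11, 9): e=[64,6,10] → #
    (7,4)@(15, 9): e=[32,-2,50] → ·
    (5,5)@(11, 11): e=[80,-10,10] → ·
  covered (8 px):
    · · · · · · · · ·
    · · · · · # · · ·
    · · · · · # # · ·
    · · · · · # # # ·
    · · · · · # # · ·
    · · · · · · · · ·
T2:
  2·area = 56  (B↔C swapped to make it positive)
  edge (17, 12)→(12, 8): d=(-5,-4) top-left  bias=+0
  edge (12, 8)→(16, 0): d=(4,-8) top-left  bias=+0
  edge (16, 0)→(17, 12): d=(1,12) right/bottom  bias=-1
    (7,1)@(15, 3): e=[37,4,15] → #
    (8,1)@(17, 3): e=[45,20,-9] → ·
    (7,2)@(15, 5): e=[27,12,17] → #
    (8,2)@(17, 5): e=[35,28,-7] → ·
    (6,3)@(13, 7): e=[9,4,43] → #
    (8,3)@(17, 7): e=[25,36,-5] → ·
    (6,4)@(13, 9): e=[-1,12,45] → ·
    (7,4)@(15, 9): e=[7,28,21] → #
    (8,4)@(17, 9): e=[15,44,-3] → ·
    (7,5)@(15, 11): e=[-3,36,23] → ·
  covered (5 px):
    · · · · · · · · ·
    · · · · · · · # ·
    · · · · · · · # ·
    · · · · · · # # ·
    · · · · · · · # ·
    · · · · · · · · ·
T3:
  2·area = 123  (B↔C swapped to make it positive)
  edge (2, 8)→(14, 3): d=(12,-5) top-left  bias=+0
  edge (14, 3)→(17, 12): d=(3,9) right/bottom  bias=-1
  edge (17, 12)→(2, 8): d=(-15,-4) top-left  bias=+0
    (5,2)@(11, 5): e=[9,33,81] → #
    (6,2)@(13, 5): e=[19,15,89] → #
    (7,2)@(15, 5): e=[29,-3,97] → ·
    (2,3)@(5, 7): e=[3,93,27] → #
    (3,3)@(7, 7): e=[13,75,35] → #
    (4,3)@(9, 7): e=[23,57,43] → #
    (7,3)@(15, 7): e=[53,3,67] → #
    (8,3)@(17, 7): e=[63,-15,75] → ·
    (2,4)@(5, 9): e=[27,99,-3] → ·
    (3,4)@(7, 9): e=[37,81,5] → #
    (8,4)@(17, 9): e=[87,-9,45] → ·
    (3,5)@(7, 11): e=[61,87,-25] → ·
  covered (14 px):
    · · · · · · · · ·
    · · · · · · · · ·
    · · · · · # # · ·
    · · # # # # # # ·
    · · · # # # # # ·
    · · · · · · · # ·

Final: [[7,1],[7,2],[6,3],[7,3],[7,4]]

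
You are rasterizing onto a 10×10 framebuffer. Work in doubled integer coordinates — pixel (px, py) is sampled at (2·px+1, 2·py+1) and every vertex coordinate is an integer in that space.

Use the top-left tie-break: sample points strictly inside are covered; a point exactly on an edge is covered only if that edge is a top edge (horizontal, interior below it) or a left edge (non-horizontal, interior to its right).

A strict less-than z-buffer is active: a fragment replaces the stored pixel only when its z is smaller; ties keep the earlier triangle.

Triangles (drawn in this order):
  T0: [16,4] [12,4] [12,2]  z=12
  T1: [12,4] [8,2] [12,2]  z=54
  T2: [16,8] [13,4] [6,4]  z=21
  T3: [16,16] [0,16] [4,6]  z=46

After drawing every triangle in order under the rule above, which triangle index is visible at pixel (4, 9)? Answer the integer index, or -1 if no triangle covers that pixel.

T0:
  2·area = 8
  edge (16, 4)→(12, 4): d=(-4,0) right/bottom  bias=-1
  edge (12, 4)→(12, 2): d=(0,-2) top-left  bias=+0
  edge (12, 2)→(16, 4): d=(4,2) right/bottom  bias=-1
    (6,1)@(13, 3): e=[4,2,2] → █
    (7,1)@(15, 3): e=[4,6,-2] → ·
    (6,2)@(13, 5): e=[-4,2,10] → ·
  covered (1 px):
    · · · · · · · · · ·
    · · · · · · █ · · ·
    · · · · · · · · · ·
    · · · · · · · · · ·
    · · · · · · · · · ·
    · · · · · · · · · ·
    · · · · · · · · · ·
    · · · · · · · · · ·
    · · · · · · · · · ·
    · · · · · · · · · ·
T1:
  2·area = 8
  edge (12, 4)→(8, 2): d=(-4,-2) top-left  bias=+0
  edge (8, 2)→(12, 2): d=(4,0) top-left  bias=+0
  edge (12, 2)→(12, 4): d=(0,2) right/bottom  bias=-1
    (5,1)@(11, 3): e=[2,4,2] → █
    (6,1)@(13, 3): e=[6,4,-2] → ·
    (5,2)@(11, 5): e=[-6,12,2] → ·
  covered (1 px):
    · · · · · · · · · ·
    · · · · · █ · · · ·
    · · · · · · · · · ·
    · · · · · · · · · ·
    · · · · · · · · · ·
    · · · · · · · · · ·
    · · · · · · · · · ·
    · · · · · · · · · ·
    · · · · · · · · · ·
    · · · · · · · · · ·
T2:
  2·area = 28  (B↔C swapped to make it positive)
  edge (16, 8)→(6, 4): d=(-10,-4) top-left  bias=+0
  edge (6, 4)→(13, 4): d=(7,0) top-left  bias=+0
  edge (13, 4)→(16, 8): d=(3,4) right/bottom  bias=-1
    (4,2)@(9, 5): e=[2,7,19] → █
    (5,2)@(11, 5): e=[10,7,11] → █
    (6,2)@(13, 5): e=[18,7,3] → █
    (7,2)@(15, 5): e=[26,7,-5] → ·
    (4,3)@(9, 7): e=[-18,21,25] → ·
    (5,3)@(11, 7): e=[-10,21,17] → ·
    (6,3)@(13, 7): e=[-2,21,9] → ·
    (7,3)@(15, 7): e=[6,21,1] → █
    (8,3)@(17, 7): e=[14,21,-7] → ·
    (7,4)@(15, 9): e=[-14,35,7] → ·
  covered (4 px):
    · · · · · · · · · ·
    · · · · · · · · · ·
    · · · · █ █ █ · · ·
    · · · · · · · █ · ·
    · · · · · · · · · ·
    · · · · · · · · · ·
    · · · · · · · · · ·
    · · · · · · · · · ·
    · · · · · · · · · ·
    · · · · · · · · · ·
T3:
  2·area = 160
  edge (16, 16)→(0, 16): d=(-16,0) right/bottom  bias=-1
  edge (0, 16)→(4, 6): d=(4,-10) top-left  bias=+0
  edge (4, 6)→(16, 16): d=(12,10) right/bottom  bias=-1
    (2,3)@(5, 7): e=[144,14,2] → █
    (3,3)@(7, 7): e=[144,34,-18] → ·
    (1,4)@(3, 9): e=[112,2,46] → █
    (3,4)@(7, 9): e=[112,42,6] → █
    (4,4)@(9, 9): e=[112,62,-14] → ·
    (1,5)@(3, 11): e=[80,10,70] → █
    (4,5)@(9, 11): e=[80,70,10] → █
    (5,5)@(11, 11): e=[80,90,-10] → ·
    (1,6)@(3, 13): e=[48,18,94] → █
    (5,6)@(11, 13): e=[48,98,14] → █
    (6,6)@(13, 13): e=[48,118,-6] → ·
    (0,7)@(1, 15): e=[16,6,138] → █
  covered (20 px):
    · · · · · · · · · ·
    · · · · · · · · · ·
    · · · · · · · · · ·
    · · █ · · · · · · ·
    · █ █ █ · · · · · ·
    · █ █ █ █ · · · · ·
    · █ █ █ █ █ · · · ·
    █ █ █ █ █ █ █ · · ·
    · · · · · · · · · ·
    · · · · · · · · · ·

Z-buffer (winner per pixel, '.' = empty):
  . . . . . . . . . .
  . . . . . 1 0 . . .
  . . . . 2 2 2 . . .
  . . 3 . . . . 2 . .
  . 3 3 3 . . . . . .
  . 3 3 3 3 . . . . .
  . 3 3 3 3 3 . . . .
  3 3 3 3 3 3 3 . . .
  . . . . . . . . . .
  . . . . . . . . . .

Final: -1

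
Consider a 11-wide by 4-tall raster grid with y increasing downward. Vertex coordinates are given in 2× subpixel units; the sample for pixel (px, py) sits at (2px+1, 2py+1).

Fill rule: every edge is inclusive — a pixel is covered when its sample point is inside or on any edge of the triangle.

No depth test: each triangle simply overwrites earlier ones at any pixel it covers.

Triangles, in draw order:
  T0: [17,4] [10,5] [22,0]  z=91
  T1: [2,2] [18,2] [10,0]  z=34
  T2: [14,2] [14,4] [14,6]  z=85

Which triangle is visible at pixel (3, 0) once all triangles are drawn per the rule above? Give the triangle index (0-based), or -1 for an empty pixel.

T0:
  2·area = 23
  edge (17, 4)→(10, 5): d=(-7,1) inclusive
  edge (10, 5)→(22, 0): d=(12,-5) inclusive
  edge (22, 0)→(17, 4): d=(-5,4) inclusive
    (7,1)@(15, 3): e=[9,1,13] → █
    (8,1)@(17, 3): e=[7,11,5] → █
    (9,1)@(19, 3): e=[5,21,-3] → ·
    (7,2)@(15, 5): e=[-5,25,3] → ·
    (8,2)@(17, 5): e=[-7,35,-5] → ·
  covered (2 px):
    · · · · · · · · · · ·
    · · · · · · · █ █ · ·
    · · · · · · · · · · ·
    · · · · · · · · · · ·
T1:
  2·area = 32  (B↔C swapped to make it positive)
  edge (2, 2)→(10, 0): d=(8,-2) inclusive
  edge (10, 0)→(18, 2): d=(8,2) inclusive
  edge (18, 2)→(2, 2): d=(-16,0) inclusive
    (3,0)@(7, 1): e=[2,14,16] → █
    (4,0)@(9, 1): e=[6,10,16] → █
    (5,0)@(11, 1): e=[10,6,16] → █
    (6,0)@(13, 1): e=[14,2,16] → █
    (7,0)@(15, 1): e=[18,-2,16] → ·
    (3,1)@(7, 3): e=[18,30,-16] → ·
    (4,1)@(9, 3): e=[22,26,-16] → ·
    (5,1)@(11, 3): e=[26,22,-16] → ·
    (6,1)@(13, 3): e=[30,18,-16] → ·
  covered (4 px):
    · · · █ █ █ █ · · · ·
    · · · · · · · · · · ·
    · · · · · · · · · · ·
    · · · · · · · · · · ·
T2:
  degenerate (2·area = 0) — covers nothing

Z-buffer (winner per pixel, '.' = empty):
  . . . 1 1 1 1 . . . .
  . . . . . . . 0 0 . .
  . . . . . . . . . . .
  . . . . . . . . . . .

Result: 1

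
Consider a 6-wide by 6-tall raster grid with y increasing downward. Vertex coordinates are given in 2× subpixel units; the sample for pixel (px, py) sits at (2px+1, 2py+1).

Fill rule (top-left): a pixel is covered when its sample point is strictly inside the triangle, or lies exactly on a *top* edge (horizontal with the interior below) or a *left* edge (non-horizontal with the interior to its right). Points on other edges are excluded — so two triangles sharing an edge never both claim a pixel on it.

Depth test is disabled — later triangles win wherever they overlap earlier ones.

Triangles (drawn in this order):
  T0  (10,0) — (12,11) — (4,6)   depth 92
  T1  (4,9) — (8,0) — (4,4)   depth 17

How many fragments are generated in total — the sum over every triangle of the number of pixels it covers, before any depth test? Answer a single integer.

T0:
  2·area = 78
  edge (10, 0)→(12, 11): d=(2,11) right/bottom  bias=-1
  edge (12, 11)→(4, 6): d=(-8,-5) top-left  bias=+0
  edge (4, 6)→(10, 0): d=(6,-6) top-left  bias=+0
    (4,0)@(9, 1): e=[13,65,0] → #  [on edge]
    (5,0)@(11, 1): e=[-9,75,12] → ·
    (3,1)@(7, 3): e=[39,39,0] → #  [on edge]
    (5,1)@(11, 3): e=[-5,59,24] → ·
    (2,2)@(5, 5): e=[65,13,0] → #  [on edge]
    (5,2)@(11, 5): e=[-1,43,36] → ·
    (1,3)@(3, 7): e=[91,-13,0] → ·  [on edge]
    (2,3)@(5, 7): e=[69,-3,12] → ·
    (3,3)@(7, 7): e=[47,7,24] → #
    (5,3)@(11, 7): e=[3,27,48] → #
    (0,4)@(1, 9): e=[117,-39,0] → ·  [on edge]
    (3,4)@(7, 9): e=[51,-9,36] → ·
  covered (11 px):
    · · · · # ·
    · · · # # ·
    · · # # # ·
    · · · # # #
    · · · · # #
    · · · · · ·
T1:
  2·area = 20  (B↔C swapped to make it positive)
  edge (4, 9)→(4, 4): d=(0,-5) top-left  bias=+0
  edge (4, 4)→(8, 0): d=(4,-4) top-left  bias=+0
  edge (8, 0)→(4, 9): d=(-4,9) right/bottom  bias=-1
    (3,0)@(7, 1): e=[15,0,5] → #  [on edge]
    (4,0)@(9, 1): e=[25,8,-13] → ·
    (2,1)@(5, 3): e=[5,0,15] → #  [on edge]
    (3,1)@(7, 3): e=[15,8,-3] → ·
    (1,2)@(3, 5): e=[-5,0,25] → ·  [on edge]
    (2,2)@(5, 5): e=[5,8,7] → #
    (3,2)@(7, 5): e=[15,16,-11] → ·
    (0,3)@(1, 7): e=[-15,0,35] → ·  [on edge]
    (2,3)@(5, 7): e=[5,16,-1] → ·
  covered (3 px):
    · · · # · ·
    · · # · · ·
    · · # · · ·
    · · · · · ·
    · · · · · ·
    · · · · · ·

Answer: 14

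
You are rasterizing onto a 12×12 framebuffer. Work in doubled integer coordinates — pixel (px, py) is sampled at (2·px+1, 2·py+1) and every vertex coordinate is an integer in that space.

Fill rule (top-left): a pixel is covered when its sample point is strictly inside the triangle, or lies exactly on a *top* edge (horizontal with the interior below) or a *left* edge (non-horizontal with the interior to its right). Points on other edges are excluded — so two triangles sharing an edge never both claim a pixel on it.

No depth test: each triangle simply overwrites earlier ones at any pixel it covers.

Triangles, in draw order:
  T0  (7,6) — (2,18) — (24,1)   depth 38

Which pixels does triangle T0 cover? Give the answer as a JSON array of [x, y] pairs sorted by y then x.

T0:
  2·area = 179  (B↔C swapped to make it positive)
  edge (7, 6)→(24, 1): d=(17,-5) top-left  bias=+0
  edge (24, 1)→(2, 18): d=(-22,17) right/bottom  bias=-1
  edge (2, 18)→(7, 6): d=(5,-12) top-left  bias=+0
    (9,1)@(19, 3): e=[9,41,129] → X
    (10,1)@(21, 3): e=[19,7,153] → X
    (11,1)@(23, 3): e=[29,-27,177] → .
    (5,2)@(11, 5): e=[3,133,43] → X
    (6,2)@(13, 5): e=[13,99,67] → X
    (7,2)@(15, 5): e=[23,65,91] → X
    (8,2)@(17, 5): e=[33,31,115] → X
    (9,2)@(19, 5): e=[43,-3,139] → .
    (10,2)@(21, 5): e=[53,-37,163] → .
    (3,3)@(7, 7): e=[17,157,5] → X
    (4,3)@(9, 7): e=[27,123,29] → X
    (8,3)@(17, 7): e=[67,-13,125] → .
  covered (23 px):
    . . . . . . . . . . . .
    . . . . . . . . . X X .
    . . . . . X X X X . . .
    . . . X X X X X . . . .
    . . . X X X X . . . . .
    . . X X X X . . . . . .
    . . X X . . . . . . . .
    . . X . . . . . . . . .
    . X . . . . . . . . . .
    . . . . . . . . . . . .
    . . . . . . . . . . . .
    . . . . . . . . . . . .

Final: [[9,1],[10,1],[5,2],[6,2],[7,2],[8,2],[3,3],[4,3],[5,3],[6,3],[7,3],[3,4],[4,4],[5,4],[6,4],[2,5],[3,5],[4,5],[5,5],[2,6],[3,6],[2,7],[1,8]]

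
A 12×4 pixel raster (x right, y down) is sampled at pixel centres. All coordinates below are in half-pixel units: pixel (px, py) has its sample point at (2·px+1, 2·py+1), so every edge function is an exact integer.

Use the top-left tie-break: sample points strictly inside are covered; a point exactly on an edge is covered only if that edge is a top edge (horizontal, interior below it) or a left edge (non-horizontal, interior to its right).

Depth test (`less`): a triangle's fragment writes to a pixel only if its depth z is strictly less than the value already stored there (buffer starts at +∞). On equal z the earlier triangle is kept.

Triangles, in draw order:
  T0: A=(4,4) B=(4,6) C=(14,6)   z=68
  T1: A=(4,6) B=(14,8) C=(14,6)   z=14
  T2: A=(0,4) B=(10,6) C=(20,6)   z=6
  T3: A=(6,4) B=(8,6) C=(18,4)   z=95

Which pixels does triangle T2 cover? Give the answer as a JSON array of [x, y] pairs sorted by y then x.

T0:
  2·area = 20  (B↔C swapped to make it positive)
  edge (4, 4)→(14, 6): d=(10,2) right/bottom  bias=-1
  edge (14, 6)→(4, 6): d=(-10,0) right/bottom  bias=-1
  edge (4, 6)→(4, 4): d=(0,-2) top-left  bias=+0
    (2,2)@(5, 5): e=[8,10,2] → █
    (3,2)@(7, 5): e=[4,10,6] → █
    (4,2)@(9, 5): e=[0,10,10] → ·  [on edge]
    (2,3)@(5, 7): e=[28,-10,2] → ·
    (3,3)@(7, 7): e=[24,-10,6] → ·
    (9,3)@(19, 7): e=[0,-10,30] → ·  [on edge]
  covered (2 px):
    · · · · · · · · · · · ·
    · · · · · · · · · · · ·
    · · █ █ · · · · · · · ·
    · · · · · · · · · · · ·
T1:
  2·area = 20  (B↔C swapped to make it positive)
  edge (4, 6)→(14, 6): d=(10,0) top-left  bias=+0
  edge (14, 6)→(14, 8): d=(0,2) right/bottom  bias=-1
  edge (14, 8)→(4, 6): d=(-10,-2) top-left  bias=+0
    (4,3)@(9, 7): e=[10,10,0] → █  [on edge]
    (5,3)@(11, 7): e=[10,6,4] → █
    (6,3)@(13, 7): e=[10,2,8] → █
    (7,3)@(15, 7): e=[10,-2,12] → ·
  covered (3 px):
    · · · · · · · · · · · ·
    · · · · · · · · · · · ·
    · · · · · · · · · · · ·
    · · · · █ █ █ · · · · ·
T2:
  2·area = 20  (B↔C swapped to make it positive)
  edge (0, 4)→(20, 6): d=(20,2) right/bottom  bias=-1
  edge (20, 6)→(10, 6): d=(-10,0) right/bottom  bias=-1
  edge (10, 6)→(0, 4): d=(-10,-2) top-left  bias=+0
    (2,2)@(5, 5): e=[10,10,0] → █  [on edge]
    (3,2)@(7, 5): e=[6,10,4] → █
    (4,2)@(9, 5): e=[2,10,8] → █
    (5,2)@(11, 5): e=[-2,10,12] → ·
    (2,3)@(5, 7): e=[50,-10,-20] → ·
    (3,3)@(7, 7): e=[46,-10,-16] → ·
    (4,3)@(9, 7): e=[42,-10,-12] → ·
    (7,3)@(15, 7): e=[30,-10,0] → ·  [on edge]
  covered (3 px):
    · · · · · · · · · · · ·
    · · · · · · · · · · · ·
    · · █ █ █ · · · · · · ·
    · · · · · · · · · · · ·
T3:
  2·area = 24  (B↔C swapped to make it positive)
  edge (6, 4)→(18, 4): d=(12,0) top-left  bias=+0
  edge (18, 4)→(8, 6): d=(-10,2) right/bottom  bias=-1
  edge (8, 6)→(6, 4): d=(-2,-2) top-left  bias=+0
    (1,0)@(3, 1): e=[-36,60,0] → ·  [on edge]
    (2,1)@(5, 3): e=[-12,36,0] → ·  [on edge]
    (11,1)@(23, 3): e=[-12,0,36] → ·  [on edge]
    (3,2)@(7, 5): e=[12,12,0] → █  [on edge]
    (4,2)@(9, 5): e=[12,8,4] → █
    (5,2)@(11, 5): e=[12,4,8] → █
    (6,2)@(13, 5): e=[12,0,12] → ·  [on edge]
    (1,3)@(3, 7): e=[36,0,-12] → ·  [on edge]
    (3,3)@(7, 7): e=[36,-8,-4] → ·
    (4,3)@(9, 7): e=[36,-12,0] → ·  [on edge]
    (5,3)@(11, 7): e=[36,-16,4] → ·
  covered (3 px):
    · · · · · · · · · · · ·
    · · · · · · · · · · · ·
    · · · █ █ █ · · · · · ·
    · · · · · · · · · · · ·

Final: [[2,2],[3,2],[4,2]]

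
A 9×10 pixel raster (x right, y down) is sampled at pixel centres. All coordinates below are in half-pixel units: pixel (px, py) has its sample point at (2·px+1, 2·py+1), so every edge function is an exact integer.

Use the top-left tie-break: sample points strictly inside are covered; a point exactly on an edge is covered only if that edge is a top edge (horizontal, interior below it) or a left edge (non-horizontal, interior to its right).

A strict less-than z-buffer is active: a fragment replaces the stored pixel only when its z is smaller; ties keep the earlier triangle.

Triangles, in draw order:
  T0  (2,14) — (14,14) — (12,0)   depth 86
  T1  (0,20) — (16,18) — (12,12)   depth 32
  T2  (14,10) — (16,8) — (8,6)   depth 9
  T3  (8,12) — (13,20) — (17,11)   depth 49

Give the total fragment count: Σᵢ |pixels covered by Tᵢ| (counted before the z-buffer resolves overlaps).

T0:
  2·area = 168  (B↔C swapped to make it positive)
  edge (2, 14)→(12, 0): d=(10,-14) top-left  bias=+0
  edge (12, 0)→(14, 14): d=(2,14) right/bottom  bias=-1
  edge (14, 14)→(2, 14): d=(-12,0) right/bottom  bias=-1
    (5,1)@(11, 3): e=[16,20,132] → █
    (6,1)@(13, 3): e=[44,-8,132] → ·
    (4,2)@(9, 5): e=[8,52,108] → █
    (6,2)@(13, 5): e=[64,-4,108] → ·
    (3,3)@(7, 7): e=[0,84,84] → █  [on edge]
    (6,3)@(13, 7): e=[84,0,84] → ·  [on edge]
    (3,4)@(7, 9): e=[20,88,60] → █
    (6,4)@(13, 9): e=[104,4,60] → █
    (7,4)@(15, 9): e=[132,-24,60] → ·
    (2,5)@(5, 11): e=[12,120,36] → █
    (7,5)@(15, 11): e=[152,-20,36] → ·
    (1,6)@(3, 13): e=[4,152,12] → █
  covered (21 px):
    · · · · · · · · ·
    · · · · · █ · · ·
    · · · · █ █ · · ·
    · · · █ █ █ · · ·
    · · · █ █ █ █ · ·
    · · █ █ █ █ █ · ·
    · █ █ █ █ █ █ · ·
    · · · · · · · · ·
    · · · · · · · · ·
    · · · · · · · · ·
T1:
  2·area = 104  (B↔C swapped to make it positive)
  edge (0, 20)→(12, 12): d=(12,-8) top-left  bias=+0
  edge (12, 12)→(16, 18): d=(4,6) right/bottom  bias=-1
  edge (16, 18)→(0, 20): d=(-16,2) right/bottom  bias=-1
    (5,6)@(11, 13): e=[4,10,90] → █
    (6,6)@(13, 13): e=[20,-2,86] → ·
    (4,7)@(9, 15): e=[12,30,62] → █
    (6,7)@(13, 15): e=[44,6,54] → █
    (7,7)@(15, 15): e=[60,-6,50] → ·
    (2,8)@(5, 17): e=[4,62,38] → █
    (3,8)@(7, 17): e=[20,50,34] → █
    (7,8)@(15, 17): e=[84,2,18] → █
    (8,8)@(17, 17): e=[100,-10,14] → ·
    (1,9)@(3, 19): e=[12,82,10] → █
    (4,9)@(9, 19): e=[60,46,-2] → ·
    (5,9)@(11, 19): e=[76,34,-6] → ·
  covered (13 px):
    · · · · · · · · ·
    · · · · · · · · ·
    · · · · · · · · ·
    · · · · · · · · ·
    · · · · · · · · ·
    · · · · · · · · ·
    · · · · · █ · · ·
    · · · · █ █ █ · ·
    · · █ █ █ █ █ █ ·
    · █ █ █ · · · · ·
T2:
  2·area = 20  (B↔C swapped to make it positive)
  edge (14, 10)→(8, 6): d=(-6,-4) top-left  bias=+0
  edge (8, 6)→(16, 8): d=(8,2) right/bottom  bias=-1
  edge (16, 8)→(14, 10): d=(-2,2) right/bottom  bias=-1
    (5,3)@(11, 7): e=[6,2,12] → █
    (6,3)@(13, 7): e=[14,-2,8] → ·
    (8,3)@(17, 7): e=[30,-10,0] → ·  [on edge]
    (5,4)@(11, 9): e=[-6,18,8] → ·
    (6,4)@(13, 9): e=[2,14,4] → █
    (7,4)@(15, 9): e=[10,10,0] → ·  [on edge]
    (6,5)@(13, 11): e=[-10,30,0] → ·  [on edge]
    (5,6)@(11, 13): e=[-30,50,0] → ·  [on edge]
    (4,7)@(9, 15): e=[-50,70,0] → ·  [on edge]
    (3,8)@(7, 17): e=[-70,90,0] → ·  [on edge]
    (2,9)@(5, 19): e=[-90,110,0] → ·  [on edge]
  covered (2 px):
    · · · · · · · · ·
    · · · · · · · · ·
    · · · · · · · · ·
    · · · · · █ · · ·
    · · · · · · █ · ·
    · · · · · · · · ·
    · · · · · · · · ·
    · · · · · · · · ·
    · · · · · · · · ·
    · · · · · · · · ·
T3:
  2·area = 77  (B↔C swapped to make it positive)
  edge (8, 12)→(17, 11): d=(9,-1) top-left  bias=+0
  edge (17, 11)→(13, 20): d=(-4,9) right/bottom  bias=-1
  edge (13, 20)→(8, 12): d=(-5,-8) top-left  bias=+0
    (8,5)@(17, 11): e=[0,0,77] → ·  [on edge]
    (4,6)@(9, 13): e=[10,64,3] → █
    (5,6)@(11, 13): e=[12,46,19] → █
    (6,6)@(13, 13): e=[14,28,35] → █
    (7,6)@(15, 13): e=[16,10,51] → █
    (8,6)@(17, 13): e=[18,-8,67] → ·
    (4,7)@(9, 15): e=[28,56,-7] → ·
    (5,7)@(11, 15): e=[30,38,9] → █
    (8,7)@(17, 15): e=[36,-16,57] → ·
    (5,8)@(11, 17): e=[48,30,-1] → ·
    (6,8)@(13, 17): e=[50,12,15] → █
    (7,8)@(15, 17): e=[52,-6,31] → ·
  covered (9 px):
    · · · · · · · · ·
    · · · · · · · · ·
    · · · · · · · · ·
    · · · · · · · · ·
    · · · · · · · · ·
    · · · · · · · · ·
    · · · · █ █ █ █ ·
    · · · · · █ █ █ ·
    · · · · · · █ · ·
    · · · · · · █ · ·

Final: 45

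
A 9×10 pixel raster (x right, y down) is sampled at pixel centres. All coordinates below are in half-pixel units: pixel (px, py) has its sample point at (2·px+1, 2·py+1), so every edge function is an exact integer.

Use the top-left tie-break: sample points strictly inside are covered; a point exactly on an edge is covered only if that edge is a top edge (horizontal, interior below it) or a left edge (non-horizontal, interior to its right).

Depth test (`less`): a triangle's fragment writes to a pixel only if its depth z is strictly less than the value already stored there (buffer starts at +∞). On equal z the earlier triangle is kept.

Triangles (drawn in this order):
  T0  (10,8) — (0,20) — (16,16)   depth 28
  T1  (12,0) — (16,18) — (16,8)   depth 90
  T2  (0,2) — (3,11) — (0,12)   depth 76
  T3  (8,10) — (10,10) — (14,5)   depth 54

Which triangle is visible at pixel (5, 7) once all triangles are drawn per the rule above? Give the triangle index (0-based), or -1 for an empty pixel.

T0:
  2·area = 152  (B↔C swapped to make it positive)
  edge (10, 8)→(16, 16): d=(6,8) right/bottom  bias=-1
  edge (16, 16)→(0, 20): d=(-16,4) right/bottom  bias=-1
  edge (0, 20)→(10, 8): d=(10,-12) top-left  bias=+0
    (4,5)@(9, 11): e=[26,108,18] → X
    (5,5)@(11, 11): e=[10,100,42] → X
    (6,5)@(13, 11): e=[-6,92,66] → .
    (3,6)@(7, 13): e=[54,84,14] → X
    (6,6)@(13, 13): e=[6,60,86] → X
    (7,6)@(15, 13): e=[-10,52,110] → .
    (2,7)@(5, 15): e=[82,60,10] → X
    (7,7)@(15, 15): e=[2,20,130] → X
    (8,7)@(17, 15): e=[-14,12,154] → .
    (1,8)@(3, 17): e=[110,36,6] → X
    (6,8)@(13, 17): e=[30,-4,126] → .
    (7,8)@(15, 17): e=[14,-12,150] → .
  covered (19 px):
    . . . . . . . . .
    . . . . . . . . .
    . . . . . . . . .
    . . . . . . . . .
    . . . . . . . . .
    . . . . X X . . .
    . . . X X X X . .
    . . X X X X X X .
    . X X X X X . . .
    X X . . . . . . .
T1:
  2·area = 40  (B↔C swapped to make it positive)
  edge (12, 0)→(16, 8): d=(4,8) right/bottom  bias=-1
  edge (16, 8)→(16, 18): d=(0,10) right/bottom  bias=-1
  edge (16, 18)→(12, 0): d=(-4,-18) top-left  bias=+0
    (6,1)@(13, 3): e=[4,30,6] → X
    (7,1)@(15, 3): e=[-12,10,42] → .
    (6,2)@(13, 5): e=[12,30,-2] → .
    (7,3)@(15, 7): e=[4,10,26] → X
    (8,3)@(17, 7): e=[-12,-10,62] → .
    (7,4)@(15, 9): e=[12,10,18] → X
    (8,4)@(17, 9): e=[-4,-10,54] → .
    (7,5)@(15, 11): e=[20,10,10] → X
    (8,5)@(17, 11): e=[4,-10,46] → .
    (7,6)@(15, 13): e=[28,10,2] → X
    (8,6)@(17, 13): e=[12,-10,38] → .
    (7,7)@(15, 15): e=[36,10,-6] → .
  covered (5 px):
    . . . . . . . . .
    . . . . . . X . .
    . . . . . . . . .
    . . . . . . . X .
    . . . . . . . X .
    . . . . . . . X .
    . . . . . . . X .
    . . . . . . . . .
    . . . . . . . . .
    . . . . . . . . .
T2:
  2·area = 30
  edge (0, 2)→(3, 11): d=(3,9) right/bottom  bias=-1
  edge (3, 11)→(0, 12): d=(-3,1) right/bottom  bias=-1
  edge (0, 12)→(0, 2): d=(0,-10) top-left  bias=+0
    (0,2)@(1, 5): e=[0,20,10] → .  [on edge]
    (0,3)@(1, 7): e=[6,14,10] → X
    (1,3)@(3, 7): e=[-12,12,30] → .
    (7,3)@(15, 7): e=[-120,0,150] → .  [on edge]
    (0,4)@(1, 9): e=[12,8,10] → X
    (1,4)@(3, 9): e=[-6,6,30] → .
    (4,4)@(9, 9): e=[-60,0,90] → .  [on edge]
    (0,5)@(1, 11): e=[18,2,10] → X
    (1,5)@(3, 11): e=[0,0,30] → .  [on edge]
    (0,6)@(1, 13): e=[24,-4,10] → .
    (2,8)@(5, 17): e=[0,-20,50] → .  [on edge]
  covered (3 px):
    . . . . . . . . .
    . . . . . . . . .
    . . . . . . . . .
    X . . . . . . . .
    X . . . . . . . .
    X . . . . . . . .
    . . . . . . . . .
    . . . . . . . . .
    . . . . . . . . .
    . . . . . . . . .
T3:
  2·area = 10  (B↔C swapped to make it positive)
  edge (8, 10)→(14, 5): d=(6,-5) top-left  bias=+0
  edge (14, 5)→(10, 10): d=(-4,5) right/bottom  bias=-1
  edge (10, 10)→(8, 10): d=(-2,0) right/bottom  bias=-1
  covered (0 px):
    . . . . . . . . .
    . . . . . . . . .
    . . . . . . . . .
    . . . . . . . . .
    . . . . . . . . .
    . . . . . . . . .
    . . . . . . . . .
    . . . . . . . . .
    . . . . . . . . .
    . . . . . . . . .

Z-buffer (winner per pixel, '.' = empty):
  . . . . . . . . .
  . . . . . . 1 . .
  . . . . . . . . .
  2 . . . . . . 1 .
  2 . . . . . . 1 .
  2 . . . 0 0 . 1 .
  . . . 0 0 0 0 1 .
  . . 0 0 0 0 0 0 .
  . 0 0 0 0 0 . . .
  0 0 . . . . . . .

Final: 0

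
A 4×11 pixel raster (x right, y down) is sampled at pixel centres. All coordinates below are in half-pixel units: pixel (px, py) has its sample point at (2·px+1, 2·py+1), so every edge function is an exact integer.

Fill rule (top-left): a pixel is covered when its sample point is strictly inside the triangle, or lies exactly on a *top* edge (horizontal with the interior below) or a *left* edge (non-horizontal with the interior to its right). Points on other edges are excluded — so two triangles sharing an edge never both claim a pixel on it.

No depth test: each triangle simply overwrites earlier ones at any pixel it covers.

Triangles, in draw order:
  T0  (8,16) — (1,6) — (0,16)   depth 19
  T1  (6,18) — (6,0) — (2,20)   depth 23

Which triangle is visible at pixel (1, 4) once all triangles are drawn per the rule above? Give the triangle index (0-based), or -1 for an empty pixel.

T0:
  2·area = 80  (B↔C swapped to make it positive)
  edge (8, 16)→(0, 16): d=(-8,0) right/bottom  bias=-1
  edge (0, 16)→(1, 6): d=(1,-10) top-left  bias=+0
  edge (1, 6)→(8, 16): d=(7,10) right/bottom  bias=-1
    (0,3)@(1, 7): e=[72,1,7] → #
    (1,3)@(3, 7): e=[72,21,-13] → ·
    (0,4)@(1, 9): e=[56,3,21] → #
    (1,4)@(3, 9): e=[56,23,1] → #
    (2,4)@(5, 9): e=[56,43,-19] → ·
    (0,5)@(1, 11): e=[40,5,35] → #
    (2,5)@(5, 11): e=[40,45,-5] → ·
    (0,6)@(1, 13): e=[24,7,49] → #
    (2,6)@(5, 13): e=[24,47,9] → #
    (3,6)@(7, 13): e=[24,67,-11] → ·
    (0,7)@(1, 15): e=[8,9,63] → #
    (3,7)@(7, 15): e=[8,69,3] → #
  covered (12 px):
    · · · ·
    · · · ·
    · · · ·
    # · · ·
    # # · ·
    # # · ·
    # # # ·
    # # # #
    · · · ·
    · · · ·
    · · · ·
T1:
  2·area = 72  (B↔C swapped to make it positive)
  edge (6, 18)→(2, 20): d=(-4,2) right/bottom  bias=-1
  edge (2, 20)→(6, 0): d=(4,-20) top-left  bias=+0
  edge (6, 0)→(6, 18): d=(0,18) right/bottom  bias=-1
    (2,2)@(5, 5): e=[54,0,18] → #  [on edge]
    (3,2)@(7, 5): e=[50,40,-18] → ·
    (2,3)@(5, 7): e=[46,8,18] → #
    (3,3)@(7, 7): e=[42,48,-18] → ·
    (2,4)@(5, 9): e=[38,16,18] → #
    (3,4)@(7, 9): e=[34,56,-18] → ·
    (2,5)@(5, 11): e=[30,24,18] → #
    (3,5)@(7, 11): e=[26,64,-18] → ·
    (2,6)@(5, 13): e=[22,32,18] → #
    (3,6)@(7, 13): e=[18,72,-18] → ·
    (1,7)@(3, 15): e=[18,0,54] → #  [on edge]
    (3,7)@(7, 15): e=[10,80,-18] → ·
  covered (10 px):
    · · · ·
    · · · ·
    · · # ·
    · · # ·
    · · # ·
    · · # ·
    · · # ·
    · # # ·
    · # # ·
    · # · ·
    · · · ·

Z-buffer (winner per pixel, '.' = empty):
  . . . .
  . . . .
  . . 1 .
  0 . 1 .
  0 0 1 .
  0 0 1 .
  0 0 1 .
  0 1 1 0
  . 1 1 .
  . 1 . .
  . . . .

Result: 0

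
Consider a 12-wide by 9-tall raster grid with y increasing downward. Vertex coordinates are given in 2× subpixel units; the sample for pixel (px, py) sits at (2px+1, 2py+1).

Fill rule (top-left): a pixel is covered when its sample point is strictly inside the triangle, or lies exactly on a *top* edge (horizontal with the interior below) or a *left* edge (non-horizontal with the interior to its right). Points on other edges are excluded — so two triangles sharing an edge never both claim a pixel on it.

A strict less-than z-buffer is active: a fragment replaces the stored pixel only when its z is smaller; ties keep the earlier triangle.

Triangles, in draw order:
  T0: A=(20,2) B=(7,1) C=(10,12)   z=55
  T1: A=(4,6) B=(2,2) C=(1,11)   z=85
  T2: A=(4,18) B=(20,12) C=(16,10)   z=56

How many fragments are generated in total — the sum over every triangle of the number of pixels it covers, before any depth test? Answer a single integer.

T0:
  2·area = 140  (B↔C swapped to make it positive)
  edge (20, 2)→(10, 12): d=(-10,10) right/bottom  bias=-1
  edge (10, 12)→(7, 1): d=(-3,-11) top-left  bias=+0
  edge (7, 1)→(20, 2): d=(13,1) right/bottom  bias=-1
    (3,0)@(7, 1): e=[140,0,0] → ·  [on edge]
    (10,0)@(21, 1): e=[0,154,-14] → ·  [on edge]
    (4,1)@(9, 3): e=[100,16,24] → #
    (5,1)@(11, 3): e=[80,38,22] → #
    (6,1)@(13, 3): e=[60,60,20] → #
    (7,1)@(15, 3): e=[40,82,18] → #
    (8,1)@(17, 3): e=[20,104,16] → #
    (9,1)@(19, 3): e=[0,126,14] → ·  [on edge]
    (4,2)@(9, 5): e=[80,10,50] → #
    (8,2)@(17, 5): e=[0,98,42] → ·  [on edge]
    (4,3)@(9, 7): e=[60,4,76] → #
    (7,3)@(15, 7): e=[0,70,70] → ·  [on edge]
    (6,4)@(13, 9): e=[0,42,98] → ·  [on edge]
    (5,5)@(11, 11): e=[0,14,126] → ·  [on edge]
    (4,6)@(9, 13): e=[0,-14,154] → ·  [on edge]
    (3,7)@(7, 15): e=[0,-42,182] → ·  [on edge]
    (2,8)@(5, 17): e=[0,-70,210] → ·  [on edge]
  covered (13 px):
    · · · · · · · · · · · ·
    · · · · # # # # # · · ·
    · · · · # # # # · · · ·
    · · · · # # # · · · · ·
    · · · · · # · · · · · ·
    · · · · · · · · · · · ·
    · · · · · · · · · · · ·
    · · · · · · · · · · · ·
    · · · · · · · · · · · ·
T1:
  2·area = 22  (B↔C swapped to make it positive)
  edge (4, 6)→(1, 11): d=(-3,5) right/bottom  bias=-1
  edge (1, 11)→(2, 2): d=(1,-9) top-left  bias=+0
  edge (2, 2)→(4, 6): d=(2,4) right/bottom  bias=-1
    (3,0)@(7, 1): e=[0,44,-22] → ·  [on edge]
    (1,2)@(3, 5): e=[8,12,2] → #
    (2,2)@(5, 5): e=[-2,30,-6] → ·
    (1,3)@(3, 7): e=[2,14,6] → #
    (2,3)@(5, 7): e=[-8,32,-2] → ·
    (1,4)@(3, 9): e=[-4,16,10] → ·
    (0,5)@(1, 11): e=[0,0,22] → ·  [on edge]
  covered (2 px):
    · · · · · · · · · · · ·
    · · · · · · · · · · · ·
    · # · · · · · · · · · ·
    · # · · · · · · · · · ·
    · · · · · · · · · · · ·
    · · · · · · · · · · · ·
    · · · · · · · · · · · ·
    · · · · · · · · · · · ·
    · · · · · · · · · · · ·
T2:
  2·area = 56  (B↔C swapped to make it positive)
  edge (4, 18)→(16, 10): d=(12,-8) top-left  bias=+0
  edge (16, 10)→(20, 12): d=(4,2) right/bottom  bias=-1
  edge (20, 12)→(4, 18): d=(-16,6) right/bottom  bias=-1
    (7,5)@(15, 11): e=[4,6,46] → #
    (8,5)@(17, 11): e=[20,2,34] → #
    (9,5)@(19, 11): e=[36,-2,22] → ·
    (6,6)@(13, 13): e=[12,18,26] → #
    (9,6)@(19, 13): e=[60,6,-10] → ·
    (4,7)@(9, 15): e=[4,34,18] → #
    (5,7)@(11, 15): e=[20,30,6] → #
    (6,7)@(13, 15): e=[36,26,-6] → ·
    (7,7)@(15, 15): e=[52,22,-18] → ·
    (8,7)@(17, 15): e=[68,18,-30] → ·
    (4,8)@(9, 17): e=[28,42,-14] → ·
    (5,8)@(11, 17): e=[44,38,-26] → ·
  covered (7 px):
    · · · · · · · · · · · ·
    · · · · · · · · · · · ·
    · · · · · · · · · · · ·
    · · · · · · · · · · · ·
    · · · · · · · · · · · ·
    · · · · · · · # # · · ·
    · · · · · · # # # · · ·
    · · · · # # · · · · · ·
    · · · · · · · · · · · ·

Answer: 22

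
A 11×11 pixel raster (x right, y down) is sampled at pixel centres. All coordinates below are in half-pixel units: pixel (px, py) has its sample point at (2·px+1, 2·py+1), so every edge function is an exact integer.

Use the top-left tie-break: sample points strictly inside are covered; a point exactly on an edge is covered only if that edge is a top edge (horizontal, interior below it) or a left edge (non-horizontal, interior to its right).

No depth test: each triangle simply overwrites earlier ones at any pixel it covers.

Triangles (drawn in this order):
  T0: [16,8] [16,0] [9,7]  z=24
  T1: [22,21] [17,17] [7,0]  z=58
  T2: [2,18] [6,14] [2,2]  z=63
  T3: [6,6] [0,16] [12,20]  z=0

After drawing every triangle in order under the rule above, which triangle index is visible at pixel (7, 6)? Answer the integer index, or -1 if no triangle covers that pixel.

T0:
  2·area = 56  (B↔C swapped to make it positive)
  edge (16, 8)→(9, 7): d=(-7,-1) top-left  bias=+0
  edge (9, 7)→(16, 0): d=(7,-7) top-left  bias=+0
  edge (16, 0)→(16, 8): d=(0,8) right/bottom  bias=-1
    (7,0)@(15, 1): e=[48,0,8] → X  [on edge]
    (8,0)@(17, 1): e=[50,14,-8] → .
    (6,1)@(13, 3): e=[32,0,24] → X  [on edge]
    (8,1)@(17, 3): e=[36,28,-8] → .
    (5,2)@(11, 5): e=[16,0,40] → X  [on edge]
    (8,2)@(17, 5): e=[22,42,-8] → .
    (4,3)@(9, 7): e=[0,0,56] → X  [on edge]
    (8,3)@(17, 7): e=[8,56,-8] → .
    (3,4)@(7, 9): e=[-16,0,72] → .  [on edge]
    (4,4)@(9, 9): e=[-14,14,56] → .
    (5,4)@(11, 9): e=[-12,28,40] → .
    (6,4)@(13, 9): e=[-10,42,24] → .
    (2,5)@(5, 11): e=[-32,0,88] → .  [on edge]
    (1,6)@(3, 13): e=[-48,0,104] → .  [on edge]
    (0,7)@(1, 15): e=[-64,0,120] → .  [on edge]
  covered (10 px):
    . . . . . . . X . . .
    . . . . . . X X . . .
    . . . . . X X X . . .
    . . . . X X X X . . .
    . . . . . . . . . . .
    . . . . . . . . . . .
    . . . . . . . . . . .
    . . . . . . . . . . .
    . . . . . . . . . . .
    . . . . . . . . . . .
    . . . . . . . . . . .
T1:
  2·area = 45
  edge (22, 21)→(17, 17): d=(-5,-4) top-left  bias=+0
  edge (17, 17)→(7, 0): d=(-10,-17) top-left  bias=+0
  edge (7, 0)→(22, 21): d=(15,21) right/bottom  bias=-1
    (4,1)@(9, 3): e=[38,4,3] → X
    (5,1)@(11, 3): e=[46,38,-39] → .
    (4,2)@(9, 5): e=[28,-16,33] → .
    (3,4)@(7, 9): e=[0,-90,135] → .  [on edge]
    (6,4)@(13, 9): e=[24,12,9] → X
    (7,4)@(15, 9): e=[32,46,-33] → .
    (6,5)@(13, 11): e=[14,-8,39] → .
    (7,6)@(15, 13): e=[12,6,27] → X
    (8,6)@(17, 13): e=[20,40,-15] → .
    (7,7)@(15, 15): e=[2,-14,57] → .
    (8,7)@(17, 15): e=[10,20,15] → X
    (9,7)@(19, 15): e=[18,54,-27] → .
    (8,8)@(17, 17): e=[0,0,45] → X  [on edge]
  covered (6 px):
    . . . . . . . . . . .
    . . . . X . . . . . .
    . . . . . . . . . . .
    . . . . . . . . . . .
    . . . . . . X . . . .
    . . . . . . . . . . .
    . . . . . . . X . . .
    . . . . . . . . X . .
    . . . . . . . . X X .
    . . . . . . . . . . .
    . . . . . . . . . . .
T2:
  2·area = 64  (B↔C swapped to make it positive)
  edge (2, 18)→(2, 2): d=(0,-16) top-left  bias=+0
  edge (2, 2)→(6, 14): d=(4,12) right/bottom  bias=-1
  edge (6, 14)→(2, 18): d=(-4,4) right/bottom  bias=-1
    (9,0)@(19, 1): e=[272,-208,0] → .  [on edge]
    (8,1)@(17, 3): e=[240,-176,0] → .  [on edge]
    (1,2)@(3, 5): e=[16,0,48] → .  [on edge]
    (7,2)@(15, 5): e=[208,-144,0] → .  [on edge]
    (1,3)@(3, 7): e=[16,8,40] → X
    (2,3)@(5, 7): e=[48,-16,32] → .
    (6,3)@(13, 7): e=[176,-112,0] → .  [on edge]
    (1,4)@(3, 9): e=[16,16,32] → X
    (2,4)@(5, 9): e=[48,-8,24] → .
    (5,4)@(11, 9): e=[144,-80,0] → .  [on edge]
    (1,5)@(3, 11): e=[16,24,24] → X
    (2,5)@(5, 11): e=[48,0,16] → .  [on edge]
    (4,5)@(9, 11): e=[112,-48,0] → .  [on edge]
    (3,6)@(7, 13): e=[80,-16,0] → .  [on edge]
    (2,7)@(5, 15): e=[48,16,0] → .  [on edge]
    (1,8)@(3, 17): e=[16,48,0] → .  [on edge]
    (3,8)@(7, 17): e=[80,0,-16] → .  [on edge]
    (0,9)@(1, 19): e=[-16,80,0] → .  [on edge]
  covered (6 px):
    . . . . . . . . . . .
    . . . . . . . . . . .
    . . . . . . . . . . .
    . X . . . . . . . . .
    . X . . . . . . . . .
    . X . . . . . . . . .
    . X X . . . . . . . .
    . X . . . . . . . . .
    . . . . . . . . . . .
    . . . . . . . . . . .
    . . . . . . . . . . .
T3:
  2·area = 144  (B↔C swapped to make it positive)
  edge (6, 6)→(12, 20): d=(6,14) right/bottom  bias=-1
  edge (12, 20)→(0, 16): d=(-12,-4) top-left  bias=+0
  edge (0, 16)→(6, 6): d=(6,-10) top-left  bias=+0
    (4,0)@(9, 1): e=[-72,216,0] → .  [on edge]
    (2,4)@(5, 9): e=[32,104,8] → X
    (3,4)@(7, 9): e=[4,112,28] → X
    (4,4)@(9, 9): e=[-24,120,48] → .
    (1,5)@(3, 11): e=[72,72,0] → X  [on edge]
    (4,5)@(9, 11): e=[-12,96,60] → .
    (1,6)@(3, 13): e=[84,48,12] → X
    (4,6)@(9, 13): e=[0,72,72] → .  [on edge]
    (0,7)@(1, 15): e=[124,16,4] → X
    (4,7)@(9, 15): e=[12,48,84] → X
    (5,7)@(11, 15): e=[-16,56,104] → .
    (0,8)@(1, 17): e=[136,-8,16] → .
    (1,8)@(3, 17): e=[108,0,36] → X  [on edge]
    (4,9)@(9, 19): e=[36,0,108] → X  [on edge]
    (7,10)@(15, 21): e=[-36,0,180] → .  [on edge]
  covered (19 px):
    . . . . . . . . . . .
    . . . . . . . . . . .
    . . . . . . . . . . .
    . . . . . . . . . . .
    . . X X . . . . . . .
    . X X X . . . . . . .
    . X X X . . . . . . .
    X X X X X . . . . . .
    . X X X X . . . . . .
    . . . . X X . . . . .
    . . . . . . . . . . .

Z-buffer (winner per pixel, '.' = empty):
  . . . . . . . 0 . . .
  . . . . 1 . 0 0 . . .
  . . . . . 0 0 0 . . .
  . 2 . . 0 0 0 0 . . .
  . 2 3 3 . . 1 . . . .
  . 3 3 3 . . . . . . .
  . 3 3 3 . . . 1 . . .
  3 3 3 3 3 . . . 1 . .
  . 3 3 3 3 . . . 1 1 .
  . . . . 3 3 . . . . .
  . . . . . . . . . . .

Answer: 1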